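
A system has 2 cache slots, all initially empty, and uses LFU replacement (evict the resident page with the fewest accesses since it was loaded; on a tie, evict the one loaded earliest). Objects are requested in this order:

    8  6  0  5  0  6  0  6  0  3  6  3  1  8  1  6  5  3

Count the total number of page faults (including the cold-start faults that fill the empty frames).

14

8: miss, frames {8}
6: miss, frames {8,6}
0: miss, evict 8, frames {6,0}
5: miss, evict 6, frames {0,5}
0: hit
6: miss, evict 5, frames {0,6}
0: hit
6: hit
0: hit
3: miss, evict 6, frames {0,3}
6: miss, evict 3, frames {0,6}
3: miss, evict 6, frames {0,3}
1: miss, evict 3, frames {0,1}
8: miss, evict 1, frames {0,8}
1: miss, evict 8, frames {0,1}
6: miss, evict 1, frames {0,6}
5: miss, evict 6, frames {0,5}
3: miss, evict 5, frames {0,3}
Page faults: 14.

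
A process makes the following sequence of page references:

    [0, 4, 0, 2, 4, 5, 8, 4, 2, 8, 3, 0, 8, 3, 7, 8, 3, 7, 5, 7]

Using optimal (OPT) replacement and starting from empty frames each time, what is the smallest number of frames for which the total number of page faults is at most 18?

f=1: 20 faults
f=2: 12 faults
f=3: 9 faults
f=4: 8 faults
f=5: 7 faults
f=6: 7 faults
f=7: 7 faults
Smallest f with faults ≤ 18 is 2.

2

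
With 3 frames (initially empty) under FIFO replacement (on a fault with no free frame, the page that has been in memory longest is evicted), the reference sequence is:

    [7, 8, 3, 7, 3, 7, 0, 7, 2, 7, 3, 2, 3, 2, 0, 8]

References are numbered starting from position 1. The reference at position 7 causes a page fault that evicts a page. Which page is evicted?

pos 1: 7 -> miss, frames [7]
pos 2: 8 -> miss, frames [7, 8]
pos 3: 3 -> miss, frames [7, 8, 3]
pos 4: 7 -> hit
pos 5: 3 -> hit
pos 6: 7 -> hit
pos 7: 0 -> miss, evict 7, frames [8, 3, 0]
At position 7, page 7 is evicted.

7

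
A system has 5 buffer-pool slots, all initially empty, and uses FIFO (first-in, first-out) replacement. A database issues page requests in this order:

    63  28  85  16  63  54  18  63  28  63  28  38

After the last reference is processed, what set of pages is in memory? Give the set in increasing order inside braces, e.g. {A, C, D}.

{18, 28, 38, 54, 63}

63 → fault, frames {63}
28 → fault, frames {63,28}
85 → fault, frames {63,28,85}
16 → fault, frames {63,28,85,16}
63 → hit
54 → fault, frames {63,28,85,16,54}
18 → fault, evict 63, frames {28,85,16,54,18}
63 → fault, evict 28, frames {85,16,54,18,63}
28 → fault, evict 85, frames {16,54,18,63,28}
63 → hit
28 → hit
38 → fault, evict 16, frames {54,18,63,28,38}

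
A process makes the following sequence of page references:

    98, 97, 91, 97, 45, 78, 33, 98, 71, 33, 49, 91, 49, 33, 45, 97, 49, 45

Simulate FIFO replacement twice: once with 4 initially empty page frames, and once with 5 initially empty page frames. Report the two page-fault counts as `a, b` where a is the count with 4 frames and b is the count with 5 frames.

4 frames: F F F . F F F F F . F F . F F F F . → 14 faults.
5 frames: F F F . F F F F F . F F . . F F . . → 12 faults.
12 < 14: adding a frame reduced faults, as is typical.

14, 12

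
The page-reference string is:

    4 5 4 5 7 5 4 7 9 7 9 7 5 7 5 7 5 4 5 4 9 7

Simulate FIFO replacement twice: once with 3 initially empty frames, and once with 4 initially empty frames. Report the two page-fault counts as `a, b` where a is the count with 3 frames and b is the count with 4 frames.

3 frames: F F . . F . . . F . . . . . . . . F F . . F → 7 faults.
4 frames: F F . . F . . . F . . . . . . . . . . . . . → 4 faults.
4 < 7: adding a frame reduced faults, as is typical.

7, 4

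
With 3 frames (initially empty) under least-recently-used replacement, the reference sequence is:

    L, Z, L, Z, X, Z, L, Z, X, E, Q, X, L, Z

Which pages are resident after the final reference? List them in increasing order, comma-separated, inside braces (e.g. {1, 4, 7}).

L -> fault, frames (L)
Z -> fault, frames (L Z)
L -> hit
Z -> hit
X -> fault, frames (L Z X)
Z -> hit
L -> hit
Z -> hit
X -> hit
E -> fault, evict L, frames (Z X E)
Q -> fault, evict Z, frames (X E Q)
X -> hit
L -> fault, evict E, frames (Q X L)
Z -> fault, evict Q, frames (X L Z)

{L, X, Z}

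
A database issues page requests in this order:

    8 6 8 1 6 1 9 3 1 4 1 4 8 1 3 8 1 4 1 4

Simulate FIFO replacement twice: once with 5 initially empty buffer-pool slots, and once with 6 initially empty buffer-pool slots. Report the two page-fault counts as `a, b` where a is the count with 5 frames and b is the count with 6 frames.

7, 6

5 frames: F F . F . . F F . F . . F . . . . . . . → 7 faults.
6 frames: F F . F . . F F . F . . . . . . . . . . → 6 faults.
6 < 7: adding a frame reduced faults, as is typical.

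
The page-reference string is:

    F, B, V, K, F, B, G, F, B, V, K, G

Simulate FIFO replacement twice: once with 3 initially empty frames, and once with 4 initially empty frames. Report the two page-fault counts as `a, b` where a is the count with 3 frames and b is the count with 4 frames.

9, 10

3 frames: F F F F F F F . . F F . → 9 faults.
4 frames: F F F F . . F F F F F F → 10 faults.
10 > 9: adding a frame increased faults — Belady's anomaly.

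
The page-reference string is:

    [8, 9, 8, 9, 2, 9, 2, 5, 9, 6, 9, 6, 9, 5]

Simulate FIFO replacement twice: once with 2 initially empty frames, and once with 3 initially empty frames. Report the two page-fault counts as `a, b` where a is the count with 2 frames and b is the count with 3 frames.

7, 6

2 frames: F F . . F . . F F F . . . F → 7 faults.
3 frames: F F . . F . . F . F F . . . → 6 faults.
6 < 7: adding a frame reduced faults, as is typical.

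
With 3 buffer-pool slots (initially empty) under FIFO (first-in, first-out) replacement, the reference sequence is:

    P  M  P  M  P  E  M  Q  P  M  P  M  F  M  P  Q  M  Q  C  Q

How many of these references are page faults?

P: fault, frames (P)
M: fault, frames (P M)
P: hit
M: hit
P: hit
E: fault, frames (P M E)
M: hit
Q: fault, evict P, frames (M E Q)
P: fault, evict M, frames (E Q P)
M: fault, evict E, frames (Q P M)
P: hit
M: hit
F: fault, evict Q, frames (P M F)
M: hit
P: hit
Q: fault, evict P, frames (M F Q)
M: hit
Q: hit
C: fault, evict M, frames (F Q C)
Q: hit
Page faults: 9.

9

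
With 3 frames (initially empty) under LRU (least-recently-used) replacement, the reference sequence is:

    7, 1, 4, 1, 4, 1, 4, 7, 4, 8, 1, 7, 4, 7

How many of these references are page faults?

7 → fault, frames {7}
1 → fault, frames {7,1}
4 → fault, frames {7,1,4}
1 → hit
4 → hit
1 → hit
4 → hit
7 → hit
4 → hit
8 → fault, evict 1, frames {7,4,8}
1 → fault, evict 7, frames {4,8,1}
7 → fault, evict 4, frames {8,1,7}
4 → fault, evict 8, frames {1,7,4}
7 → hit
Page faults: 7.

7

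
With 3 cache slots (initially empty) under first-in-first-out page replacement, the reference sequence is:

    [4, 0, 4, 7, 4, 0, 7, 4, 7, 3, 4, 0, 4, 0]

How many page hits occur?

4 -> miss, frames (4)
0 -> miss, frames (4 0)
4 -> hit
7 -> miss, frames (4 0 7)
4 -> hit
0 -> hit
7 -> hit
4 -> hit
7 -> hit
3 -> miss, evict 4, frames (0 7 3)
4 -> miss, evict 0, frames (7 3 4)
0 -> miss, evict 7, frames (3 4 0)
4 -> hit
0 -> hit
Hits: 8.

8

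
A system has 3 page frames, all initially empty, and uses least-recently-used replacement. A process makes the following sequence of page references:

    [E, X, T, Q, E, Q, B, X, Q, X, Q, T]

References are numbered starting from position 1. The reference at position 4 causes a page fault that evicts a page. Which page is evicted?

pos 1: E: fault, frames (E)
pos 2: X: fault, frames (E X)
pos 3: T: fault, frames (E X T)
pos 4: Q: fault, evict E, frames (X T Q)
At position 4, page E is evicted.

E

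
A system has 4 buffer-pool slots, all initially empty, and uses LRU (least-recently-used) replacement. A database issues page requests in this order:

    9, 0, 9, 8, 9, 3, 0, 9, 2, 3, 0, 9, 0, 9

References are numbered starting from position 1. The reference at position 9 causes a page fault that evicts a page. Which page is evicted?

8

pos 1: 9: fault, frames (9)
pos 2: 0: fault, frames (9 0)
pos 3: 9: hit
pos 4: 8: fault, frames (0 9 8)
pos 5: 9: hit
pos 6: 3: fault, frames (0 8 9 3)
pos 7: 0: hit
pos 8: 9: hit
pos 9: 2: fault, evict 8, frames (3 0 9 2)
At position 9, page 8 is evicted.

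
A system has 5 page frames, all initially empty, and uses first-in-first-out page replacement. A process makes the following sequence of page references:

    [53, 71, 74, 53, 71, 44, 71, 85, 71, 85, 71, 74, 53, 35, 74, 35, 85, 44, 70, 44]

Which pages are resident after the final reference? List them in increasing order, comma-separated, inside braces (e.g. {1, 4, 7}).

53: fault, frames (53)
71: fault, frames (53 71)
74: fault, frames (53 71 74)
53: hit
71: hit
44: fault, frames (53 71 74 44)
71: hit
85: fault, frames (53 71 74 44 85)
71: hit
85: hit
71: hit
74: hit
53: hit
35: fault, evict 53, frames (71 74 44 85 35)
74: hit
35: hit
85: hit
44: hit
70: fault, evict 71, frames (74 44 85 35 70)
44: hit

{35, 44, 70, 74, 85}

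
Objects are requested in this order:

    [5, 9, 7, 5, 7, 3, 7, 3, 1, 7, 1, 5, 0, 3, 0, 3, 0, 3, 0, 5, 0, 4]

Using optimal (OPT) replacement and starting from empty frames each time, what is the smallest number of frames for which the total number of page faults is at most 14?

f=1: 22 faults
f=2: 10 faults
f=3: 8 faults
f=4: 7 faults
f=5: 7 faults
f=6: 7 faults
f=7: 7 faults
Smallest f with faults ≤ 14 is 2.

2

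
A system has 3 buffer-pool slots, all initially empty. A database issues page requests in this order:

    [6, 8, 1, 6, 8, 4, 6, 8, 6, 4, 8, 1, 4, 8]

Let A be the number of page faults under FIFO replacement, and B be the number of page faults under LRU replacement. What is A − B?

Under FIFO: F F F . . F F F . . . F F . → 8 faults.
Under LRU: F F F . . F . . . . . F . . → 5 faults.
A − B = 8 − 5 = 3.

3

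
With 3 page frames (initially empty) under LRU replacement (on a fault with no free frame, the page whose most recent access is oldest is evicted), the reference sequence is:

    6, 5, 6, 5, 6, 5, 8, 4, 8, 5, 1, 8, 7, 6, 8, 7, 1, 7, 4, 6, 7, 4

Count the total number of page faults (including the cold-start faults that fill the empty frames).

6 → miss, frames [6]
5 → miss, frames [6, 5]
6 → hit
5 → hit
6 → hit
5 → hit
8 → miss, frames [6, 5, 8]
4 → miss, evict 6, frames [5, 8, 4]
8 → hit
5 → hit
1 → miss, evict 4, frames [8, 5, 1]
8 → hit
7 → miss, evict 5, frames [1, 8, 7]
6 → miss, evict 1, frames [8, 7, 6]
8 → hit
7 → hit
1 → miss, evict 6, frames [8, 7, 1]
7 → hit
4 → miss, evict 8, frames [1, 7, 4]
6 → miss, evict 1, frames [7, 4, 6]
7 → hit
4 → hit
Page faults: 10.

10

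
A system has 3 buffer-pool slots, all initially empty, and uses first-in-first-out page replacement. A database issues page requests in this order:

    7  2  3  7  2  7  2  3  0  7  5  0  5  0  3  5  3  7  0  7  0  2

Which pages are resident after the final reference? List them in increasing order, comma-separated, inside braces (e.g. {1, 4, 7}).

7 → fault, frames [7]
2 → fault, frames [7, 2]
3 → fault, frames [7, 2, 3]
7 → hit
2 → hit
7 → hit
2 → hit
3 → hit
0 → fault, evict 7, frames [2, 3, 0]
7 → fault, evict 2, frames [3, 0, 7]
5 → fault, evict 3, frames [0, 7, 5]
0 → hit
5 → hit
0 → hit
3 → fault, evict 0, frames [7, 5, 3]
5 → hit
3 → hit
7 → hit
0 → fault, evict 7, frames [5, 3, 0]
7 → fault, evict 5, frames [3, 0, 7]
0 → hit
2 → fault, evict 3, frames [0, 7, 2]

{0, 2, 7}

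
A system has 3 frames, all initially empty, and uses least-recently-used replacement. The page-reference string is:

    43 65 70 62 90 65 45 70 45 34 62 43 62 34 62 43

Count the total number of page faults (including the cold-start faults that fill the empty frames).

43 → fault, frames [43]
65 → fault, frames [43, 65]
70 → fault, frames [43, 65, 70]
62 → fault, evict 43, frames [65, 70, 62]
90 → fault, evict 65, frames [70, 62, 90]
65 → fault, evict 70, frames [62, 90, 65]
45 → fault, evict 62, frames [90, 65, 45]
70 → fault, evict 90, frames [65, 45, 70]
45 → hit
34 → fault, evict 65, frames [70, 45, 34]
62 → fault, evict 70, frames [45, 34, 62]
43 → fault, evict 45, frames [34, 62, 43]
62 → hit
34 → hit
62 → hit
43 → hit
Page faults: 11.

11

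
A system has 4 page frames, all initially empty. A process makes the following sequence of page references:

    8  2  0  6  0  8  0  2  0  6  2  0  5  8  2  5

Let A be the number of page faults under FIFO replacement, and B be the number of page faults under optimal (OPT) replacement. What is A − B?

2

Under FIFO: F F F F . . . . . . . . F F F . → 7 faults.
Under OPT: F F F F . . . . . . . . F . . . → 5 faults.
A − B = 7 − 5 = 2.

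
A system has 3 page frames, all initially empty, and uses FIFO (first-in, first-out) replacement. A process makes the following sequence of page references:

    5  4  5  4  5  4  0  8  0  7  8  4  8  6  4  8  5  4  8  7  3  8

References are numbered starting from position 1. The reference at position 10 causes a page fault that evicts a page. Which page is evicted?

4

pos 1: 5 → fault, frames {5}
pos 2: 4 → fault, frames {5,4}
pos 3: 5 → hit
pos 4: 4 → hit
pos 5: 5 → hit
pos 6: 4 → hit
pos 7: 0 → fault, frames {5,4,0}
pos 8: 8 → fault, evict 5, frames {4,0,8}
pos 9: 0 → hit
pos 10: 7 → fault, evict 4, frames {0,8,7}
At position 10, page 4 is evicted.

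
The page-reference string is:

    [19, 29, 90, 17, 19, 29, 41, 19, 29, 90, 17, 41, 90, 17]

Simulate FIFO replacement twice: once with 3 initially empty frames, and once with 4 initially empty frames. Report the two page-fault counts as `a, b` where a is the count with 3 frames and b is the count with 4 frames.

9, 10

3 frames: F F F F F F F . . F F . . . → 9 faults.
4 frames: F F F F . . F F F F F F . . → 10 faults.
10 > 9: adding a frame increased faults — Belady's anomaly.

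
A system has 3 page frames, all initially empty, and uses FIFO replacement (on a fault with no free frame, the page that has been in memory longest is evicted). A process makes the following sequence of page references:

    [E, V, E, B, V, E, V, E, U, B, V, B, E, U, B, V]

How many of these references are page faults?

E: miss, frames (E)
V: miss, frames (E V)
E: hit
B: miss, frames (E V B)
V: hit
E: hit
V: hit
E: hit
U: miss, evict E, frames (V B U)
B: hit
V: hit
B: hit
E: miss, evict V, frames (B U E)
U: hit
B: hit
V: miss, evict B, frames (U E V)
Page faults: 6.

6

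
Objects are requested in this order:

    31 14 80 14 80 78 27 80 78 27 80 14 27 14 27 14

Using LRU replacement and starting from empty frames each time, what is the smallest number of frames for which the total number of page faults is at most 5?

4

f=1: 16 faults
f=2: 11 faults
f=3: 6 faults
f=4: 5 faults
f=5: 5 faults
Smallest f with faults ≤ 5 is 4.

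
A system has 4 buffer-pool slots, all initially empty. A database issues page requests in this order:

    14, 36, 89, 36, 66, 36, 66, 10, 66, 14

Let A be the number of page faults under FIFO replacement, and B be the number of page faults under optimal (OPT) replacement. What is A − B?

Under FIFO: F F F . F . . F . F → 6 faults.
Under OPT: F F F . F . . F . . → 5 faults.
A − B = 6 − 5 = 1.

1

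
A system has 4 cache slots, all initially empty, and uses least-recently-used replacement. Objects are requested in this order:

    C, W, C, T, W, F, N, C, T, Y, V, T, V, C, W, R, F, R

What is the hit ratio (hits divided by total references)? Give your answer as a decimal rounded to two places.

C -> fault, frames (C)
W -> fault, frames (C W)
C -> hit
T -> fault, frames (W C T)
W -> hit
F -> fault, frames (C T W F)
N -> fault, evict C, frames (T W F N)
C -> fault, evict T, frames (W F N C)
T -> fault, evict W, frames (F N C T)
Y -> fault, evict F, frames (N C T Y)
V -> fault, evict N, frames (C T Y V)
T -> hit
V -> hit
C -> hit
W -> fault, evict Y, frames (T V C W)
R -> fault, evict T, frames (V C W R)
F -> fault, evict V, frames (C W R F)
R -> hit
Hits: 6 of 18 references → 6/18 = 0.3333.

0.33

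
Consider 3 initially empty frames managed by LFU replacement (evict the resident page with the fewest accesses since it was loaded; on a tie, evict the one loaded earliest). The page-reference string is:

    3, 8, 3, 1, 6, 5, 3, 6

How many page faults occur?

5

3 -> miss, frames {3}
8 -> miss, frames {3,8}
3 -> hit
1 -> miss, frames {3,8,1}
6 -> miss, evict 8, frames {3,1,6}
5 -> miss, evict 1, frames {3,6,5}
3 -> hit
6 -> hit
Page faults: 5.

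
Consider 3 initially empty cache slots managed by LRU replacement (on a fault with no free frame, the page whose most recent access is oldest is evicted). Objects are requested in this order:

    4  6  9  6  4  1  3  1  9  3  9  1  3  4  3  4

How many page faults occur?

4 -> miss, frames [4]
6 -> miss, frames [4, 6]
9 -> miss, frames [4, 6, 9]
6 -> hit
4 -> hit
1 -> miss, evict 9, frames [6, 4, 1]
3 -> miss, evict 6, frames [4, 1, 3]
1 -> hit
9 -> miss, evict 4, frames [3, 1, 9]
3 -> hit
9 -> hit
1 -> hit
3 -> hit
4 -> miss, evict 9, frames [1, 3, 4]
3 -> hit
4 -> hit
Page faults: 7.

7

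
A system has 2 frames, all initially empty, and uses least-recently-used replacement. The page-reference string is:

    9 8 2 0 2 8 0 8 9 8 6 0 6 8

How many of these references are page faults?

10

9 -> fault, frames (9)
8 -> fault, frames (9 8)
2 -> fault, evict 9, frames (8 2)
0 -> fault, evict 8, frames (2 0)
2 -> hit
8 -> fault, evict 0, frames (2 8)
0 -> fault, evict 2, frames (8 0)
8 -> hit
9 -> fault, evict 0, frames (8 9)
8 -> hit
6 -> fault, evict 9, frames (8 6)
0 -> fault, evict 8, frames (6 0)
6 -> hit
8 -> fault, evict 0, frames (6 8)
Page faults: 10.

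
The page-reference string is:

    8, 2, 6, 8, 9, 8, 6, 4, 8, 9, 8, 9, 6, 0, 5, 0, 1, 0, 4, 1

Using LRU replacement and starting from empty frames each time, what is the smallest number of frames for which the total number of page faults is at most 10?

4

f=1: 20 faults
f=2: 15 faults
f=3: 11 faults
f=4: 9 faults
f=5: 9 faults
f=6: 9 faults
f=7: 8 faults
f=8: 8 faults
Smallest f with faults ≤ 10 is 4.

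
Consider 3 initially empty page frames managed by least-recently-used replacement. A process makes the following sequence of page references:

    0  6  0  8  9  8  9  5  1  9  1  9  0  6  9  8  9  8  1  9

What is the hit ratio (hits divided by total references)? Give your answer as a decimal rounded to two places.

0 → miss, frames {0}
6 → miss, frames {0,6}
0 → hit
8 → miss, frames {6,0,8}
9 → miss, evict 6, frames {0,8,9}
8 → hit
9 → hit
5 → miss, evict 0, frames {8,9,5}
1 → miss, evict 8, frames {9,5,1}
9 → hit
1 → hit
9 → hit
0 → miss, evict 5, frames {1,9,0}
6 → miss, evict 1, frames {9,0,6}
9 → hit
8 → miss, evict 0, frames {6,9,8}
9 → hit
8 → hit
1 → miss, evict 6, frames {9,8,1}
9 → hit
Hits: 10 of 20 references → 10/20 = 0.5000.

0.50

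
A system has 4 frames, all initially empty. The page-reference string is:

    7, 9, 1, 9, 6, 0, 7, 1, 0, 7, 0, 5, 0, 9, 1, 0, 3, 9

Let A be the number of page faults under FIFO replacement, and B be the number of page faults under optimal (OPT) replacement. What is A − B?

Under FIFO: F F F . F F F . . . . F . F F F F . → 11 faults.
Under OPT: F F F . F F . . . . . F . . . . F . → 7 faults.
A − B = 11 − 7 = 4.

4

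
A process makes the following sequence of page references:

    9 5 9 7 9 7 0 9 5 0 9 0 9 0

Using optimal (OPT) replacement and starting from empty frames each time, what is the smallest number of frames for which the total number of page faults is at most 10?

f=1: 14 faults
f=2: 6 faults
f=3: 4 faults
f=4: 4 faults
Smallest f with faults ≤ 10 is 2.

2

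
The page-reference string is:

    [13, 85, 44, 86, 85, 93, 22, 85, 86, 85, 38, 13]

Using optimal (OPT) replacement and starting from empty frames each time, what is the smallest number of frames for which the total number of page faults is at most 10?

2

f=1: 12 faults
f=2: 9 faults
f=3: 8 faults
f=4: 7 faults
f=5: 7 faults
f=6: 7 faults
f=7: 7 faults
Smallest f with faults ≤ 10 is 2.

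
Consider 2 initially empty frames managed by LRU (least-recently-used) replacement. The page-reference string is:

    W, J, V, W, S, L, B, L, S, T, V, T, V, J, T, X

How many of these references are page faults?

13

W: miss, frames {W}
J: miss, frames {W,J}
V: miss, evict W, frames {J,V}
W: miss, evict J, frames {V,W}
S: miss, evict V, frames {W,S}
L: miss, evict W, frames {S,L}
B: miss, evict S, frames {L,B}
L: hit
S: miss, evict B, frames {L,S}
T: miss, evict L, frames {S,T}
V: miss, evict S, frames {T,V}
T: hit
V: hit
J: miss, evict T, frames {V,J}
T: miss, evict V, frames {J,T}
X: miss, evict J, frames {T,X}
Page faults: 13.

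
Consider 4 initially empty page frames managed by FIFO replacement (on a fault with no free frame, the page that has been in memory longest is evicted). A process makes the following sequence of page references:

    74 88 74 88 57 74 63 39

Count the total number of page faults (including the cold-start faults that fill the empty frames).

5

74 -> miss, frames {74}
88 -> miss, frames {74,88}
74 -> hit
88 -> hit
57 -> miss, frames {74,88,57}
74 -> hit
63 -> miss, frames {74,88,57,63}
39 -> miss, evict 74, frames {88,57,63,39}
Page faults: 5.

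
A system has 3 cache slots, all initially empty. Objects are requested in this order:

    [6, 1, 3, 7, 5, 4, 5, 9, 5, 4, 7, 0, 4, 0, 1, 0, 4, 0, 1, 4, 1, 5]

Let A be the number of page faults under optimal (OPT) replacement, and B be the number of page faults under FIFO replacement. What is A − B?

Under OPT: F F F F F F . F . . F F . . F . . . . . . F → 11 faults.
Under FIFO: F F F F F F . F . . F F F . F . . . . . . F → 12 faults.
A − B = 11 − 12 = -1.

-1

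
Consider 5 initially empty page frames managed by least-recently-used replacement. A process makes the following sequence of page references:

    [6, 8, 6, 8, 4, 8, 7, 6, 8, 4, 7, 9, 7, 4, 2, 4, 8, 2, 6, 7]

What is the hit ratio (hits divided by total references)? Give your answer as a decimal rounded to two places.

6 -> miss, frames {6}
8 -> miss, frames {6,8}
6 -> hit
8 -> hit
4 -> miss, frames {6,8,4}
8 -> hit
7 -> miss, frames {6,4,8,7}
6 -> hit
8 -> hit
4 -> hit
7 -> hit
9 -> miss, frames {6,8,4,7,9}
7 -> hit
4 -> hit
2 -> miss, evict 6, frames {8,9,7,4,2}
4 -> hit
8 -> hit
2 -> hit
6 -> miss, evict 9, frames {7,4,8,2,6}
7 -> hit
Hits: 13 of 20 references → 13/20 = 0.6500.

0.65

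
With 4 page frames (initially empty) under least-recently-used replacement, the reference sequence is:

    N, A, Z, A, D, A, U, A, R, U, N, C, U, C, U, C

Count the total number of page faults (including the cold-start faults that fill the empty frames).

N -> fault, frames [N]
A -> fault, frames [N, A]
Z -> fault, frames [N, A, Z]
A -> hit
D -> fault, frames [N, Z, A, D]
A -> hit
U -> fault, evict N, frames [Z, D, A, U]
A -> hit
R -> fault, evict Z, frames [D, U, A, R]
U -> hit
N -> fault, evict D, frames [A, R, U, N]
C -> fault, evict A, frames [R, U, N, C]
U -> hit
C -> hit
U -> hit
C -> hit
Page faults: 8.

8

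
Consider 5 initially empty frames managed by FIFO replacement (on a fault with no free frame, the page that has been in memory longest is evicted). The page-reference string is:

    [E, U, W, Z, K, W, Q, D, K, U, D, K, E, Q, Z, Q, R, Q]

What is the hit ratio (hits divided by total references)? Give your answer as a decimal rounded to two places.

0.33

E -> miss, frames {E}
U -> miss, frames {E,U}
W -> miss, frames {E,U,W}
Z -> miss, frames {E,U,W,Z}
K -> miss, frames {E,U,W,Z,K}
W -> hit
Q -> miss, evict E, frames {U,W,Z,K,Q}
D -> miss, evict U, frames {W,Z,K,Q,D}
K -> hit
U -> miss, evict W, frames {Z,K,Q,D,U}
D -> hit
K -> hit
E -> miss, evict Z, frames {K,Q,D,U,E}
Q -> hit
Z -> miss, evict K, frames {Q,D,U,E,Z}
Q -> hit
R -> miss, evict Q, frames {D,U,E,Z,R}
Q -> miss, evict D, frames {U,E,Z,R,Q}
Hits: 6 of 18 references → 6/18 = 0.3333.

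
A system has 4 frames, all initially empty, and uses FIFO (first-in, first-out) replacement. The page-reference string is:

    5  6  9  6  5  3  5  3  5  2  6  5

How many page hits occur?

6

5 -> fault, frames [5]
6 -> fault, frames [5, 6]
9 -> fault, frames [5, 6, 9]
6 -> hit
5 -> hit
3 -> fault, frames [5, 6, 9, 3]
5 -> hit
3 -> hit
5 -> hit
2 -> fault, evict 5, frames [6, 9, 3, 2]
6 -> hit
5 -> fault, evict 6, frames [9, 3, 2, 5]
Hits: 6.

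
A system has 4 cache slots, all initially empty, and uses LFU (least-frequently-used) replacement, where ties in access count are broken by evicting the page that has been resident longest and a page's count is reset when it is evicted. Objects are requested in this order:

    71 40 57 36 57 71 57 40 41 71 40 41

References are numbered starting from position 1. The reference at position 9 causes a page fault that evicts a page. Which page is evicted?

pos 1: 71 → fault, frames {71}
pos 2: 40 → fault, frames {71,40}
pos 3: 57 → fault, frames {71,40,57}
pos 4: 36 → fault, frames {71,40,57,36}
pos 5: 57 → hit
pos 6: 71 → hit
pos 7: 57 → hit
pos 8: 40 → hit
pos 9: 41 → fault, evict 36, frames {71,40,57,41}
At position 9, page 36 is evicted.

36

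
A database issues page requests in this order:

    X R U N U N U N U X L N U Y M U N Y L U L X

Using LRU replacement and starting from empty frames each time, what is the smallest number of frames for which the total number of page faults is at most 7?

6

f=1: 22 faults
f=2: 16 faults
f=3: 15 faults
f=4: 9 faults
f=5: 8 faults
f=6: 7 faults
f=7: 7 faults
Smallest f with faults ≤ 7 is 6.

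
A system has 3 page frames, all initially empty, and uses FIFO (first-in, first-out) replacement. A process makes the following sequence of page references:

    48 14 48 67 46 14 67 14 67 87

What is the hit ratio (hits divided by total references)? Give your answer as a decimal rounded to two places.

0.50

48 -> miss, frames (48)
14 -> miss, frames (48 14)
48 -> hit
67 -> miss, frames (48 14 67)
46 -> miss, evict 48, frames (14 67 46)
14 -> hit
67 -> hit
14 -> hit
67 -> hit
87 -> miss, evict 14, frames (67 46 87)
Hits: 5 of 10 references → 5/10 = 0.5000.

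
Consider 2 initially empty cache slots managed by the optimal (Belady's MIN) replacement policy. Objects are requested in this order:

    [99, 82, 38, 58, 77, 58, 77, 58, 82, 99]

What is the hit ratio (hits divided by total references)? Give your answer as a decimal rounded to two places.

0.30

99: fault, frames [99]
82: fault, frames [99, 82]
38: fault, evict 99, frames [82, 38]
58: fault, evict 38, frames [82, 58]
77: fault, evict 82, frames [58, 77]
58: hit
77: hit
58: hit
82: fault, evict 77, frames [58, 82]
99: fault, evict 82, frames [58, 99]
Hits: 3 of 10 references → 3/10 = 0.3000.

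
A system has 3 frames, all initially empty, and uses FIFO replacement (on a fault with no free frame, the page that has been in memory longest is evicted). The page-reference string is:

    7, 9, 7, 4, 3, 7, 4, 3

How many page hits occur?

3

7: miss, frames [7]
9: miss, frames [7, 9]
7: hit
4: miss, frames [7, 9, 4]
3: miss, evict 7, frames [9, 4, 3]
7: miss, evict 9, frames [4, 3, 7]
4: hit
3: hit
Hits: 3.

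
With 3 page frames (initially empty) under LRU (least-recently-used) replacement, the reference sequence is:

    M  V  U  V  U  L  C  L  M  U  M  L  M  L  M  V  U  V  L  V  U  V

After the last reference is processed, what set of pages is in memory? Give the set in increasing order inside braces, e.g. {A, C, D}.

{L, U, V}

M: miss, frames {M}
V: miss, frames {M,V}
U: miss, frames {M,V,U}
V: hit
U: hit
L: miss, evict M, frames {V,U,L}
C: miss, evict V, frames {U,L,C}
L: hit
M: miss, evict U, frames {C,L,M}
U: miss, evict C, frames {L,M,U}
M: hit
L: hit
M: hit
L: hit
M: hit
V: miss, evict U, frames {L,M,V}
U: miss, evict L, frames {M,V,U}
V: hit
L: miss, evict M, frames {U,V,L}
V: hit
U: hit
V: hit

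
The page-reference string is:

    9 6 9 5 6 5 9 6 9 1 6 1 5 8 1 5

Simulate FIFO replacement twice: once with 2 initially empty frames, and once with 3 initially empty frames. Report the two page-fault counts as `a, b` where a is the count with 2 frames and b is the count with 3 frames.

2 frames: F F . F . . F F . F . . F F F F → 10 faults.
3 frames: F F . F . . . . . F . . . F . . → 5 faults.
5 < 10: adding a frame reduced faults, as is typical.

10, 5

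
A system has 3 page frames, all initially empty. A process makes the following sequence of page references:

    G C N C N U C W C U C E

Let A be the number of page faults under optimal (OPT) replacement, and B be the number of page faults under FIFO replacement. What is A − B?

Under OPT: F F F . . F . F . . . F → 6 faults.
Under FIFO: F F F . . F . F F . . F → 7 faults.
A − B = 6 − 7 = -1.

-1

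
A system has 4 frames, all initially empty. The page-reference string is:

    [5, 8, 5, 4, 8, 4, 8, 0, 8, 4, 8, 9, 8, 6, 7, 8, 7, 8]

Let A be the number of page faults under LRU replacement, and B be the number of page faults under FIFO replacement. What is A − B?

-1

Under LRU: F F . F . . . F . . . F . F F . . . → 7 faults.
Under FIFO: F F . F . . . F . . . F . F F F . . → 8 faults.
A − B = 7 − 8 = -1.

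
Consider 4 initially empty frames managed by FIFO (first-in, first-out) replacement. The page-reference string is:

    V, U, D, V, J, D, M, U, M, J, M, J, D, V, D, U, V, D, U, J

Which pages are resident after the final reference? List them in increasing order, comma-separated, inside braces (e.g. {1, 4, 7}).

V → fault, frames {V}
U → fault, frames {V,U}
D → fault, frames {V,U,D}
V → hit
J → fault, frames {V,U,D,J}
D → hit
M → fault, evict V, frames {U,D,J,M}
U → hit
M → hit
J → hit
M → hit
J → hit
D → hit
V → fault, evict U, frames {D,J,M,V}
D → hit
U → fault, evict D, frames {J,M,V,U}
V → hit
D → fault, evict J, frames {M,V,U,D}
U → hit
J → fault, evict M, frames {V,U,D,J}

{D, J, U, V}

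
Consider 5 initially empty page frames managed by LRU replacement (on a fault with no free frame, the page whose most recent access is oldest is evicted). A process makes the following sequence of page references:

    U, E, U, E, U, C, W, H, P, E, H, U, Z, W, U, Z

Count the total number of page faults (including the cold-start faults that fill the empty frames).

10

U → miss, frames [U]
E → miss, frames [U, E]
U → hit
E → hit
U → hit
C → miss, frames [E, U, C]
W → miss, frames [E, U, C, W]
H → miss, frames [E, U, C, W, H]
P → miss, evict E, frames [U, C, W, H, P]
E → miss, evict U, frames [C, W, H, P, E]
H → hit
U → miss, evict C, frames [W, P, E, H, U]
Z → miss, evict W, frames [P, E, H, U, Z]
W → miss, evict P, frames [E, H, U, Z, W]
U → hit
Z → hit
Page faults: 10.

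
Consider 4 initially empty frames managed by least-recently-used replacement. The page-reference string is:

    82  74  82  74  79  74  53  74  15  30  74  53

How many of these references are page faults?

82 -> miss, frames [82]
74 -> miss, frames [82, 74]
82 -> hit
74 -> hit
79 -> miss, frames [82, 74, 79]
74 -> hit
53 -> miss, frames [82, 79, 74, 53]
74 -> hit
15 -> miss, evict 82, frames [79, 53, 74, 15]
30 -> miss, evict 79, frames [53, 74, 15, 30]
74 -> hit
53 -> hit
Page faults: 6.

6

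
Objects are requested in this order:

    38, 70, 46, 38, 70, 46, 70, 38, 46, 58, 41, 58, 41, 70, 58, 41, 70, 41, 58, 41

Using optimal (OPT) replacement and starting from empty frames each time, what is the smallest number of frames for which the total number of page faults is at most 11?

2

f=1: 20 faults
f=2: 10 faults
f=3: 5 faults
f=4: 5 faults
f=5: 5 faults
Smallest f with faults ≤ 11 is 2.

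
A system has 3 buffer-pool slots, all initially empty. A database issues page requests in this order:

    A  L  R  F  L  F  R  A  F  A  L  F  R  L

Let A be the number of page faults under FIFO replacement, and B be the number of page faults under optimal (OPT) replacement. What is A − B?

Under FIFO: F F F F . . . F . . F . F . → 7 faults.
Under OPT: F F F F . . . F . . . . F . → 6 faults.
A − B = 7 − 6 = 1.

1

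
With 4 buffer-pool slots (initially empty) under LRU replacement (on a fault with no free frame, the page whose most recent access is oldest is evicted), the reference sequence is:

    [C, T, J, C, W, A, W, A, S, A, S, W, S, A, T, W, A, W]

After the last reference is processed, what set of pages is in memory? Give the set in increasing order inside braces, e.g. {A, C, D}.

{A, S, T, W}

C -> miss, frames {C}
T -> miss, frames {C,T}
J -> miss, frames {C,T,J}
C -> hit
W -> miss, frames {T,J,C,W}
A -> miss, evict T, frames {J,C,W,A}
W -> hit
A -> hit
S -> miss, evict J, frames {C,W,A,S}
A -> hit
S -> hit
W -> hit
S -> hit
A -> hit
T -> miss, evict C, frames {W,S,A,T}
W -> hit
A -> hit
W -> hit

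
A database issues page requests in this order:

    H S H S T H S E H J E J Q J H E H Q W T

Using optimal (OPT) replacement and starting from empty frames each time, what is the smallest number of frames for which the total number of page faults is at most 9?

f=1: 20 faults
f=2: 12 faults
f=3: 9 faults
f=4: 8 faults
f=5: 7 faults
f=6: 7 faults
f=7: 7 faults
Smallest f with faults ≤ 9 is 3.

3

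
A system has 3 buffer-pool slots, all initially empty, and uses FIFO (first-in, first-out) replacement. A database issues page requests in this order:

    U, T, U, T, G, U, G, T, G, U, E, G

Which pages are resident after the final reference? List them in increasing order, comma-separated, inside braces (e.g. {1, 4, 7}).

U -> fault, frames {U}
T -> fault, frames {U,T}
U -> hit
T -> hit
G -> fault, frames {U,T,G}
U -> hit
G -> hit
T -> hit
G -> hit
U -> hit
E -> fault, evict U, frames {T,G,E}
G -> hit

{E, G, T}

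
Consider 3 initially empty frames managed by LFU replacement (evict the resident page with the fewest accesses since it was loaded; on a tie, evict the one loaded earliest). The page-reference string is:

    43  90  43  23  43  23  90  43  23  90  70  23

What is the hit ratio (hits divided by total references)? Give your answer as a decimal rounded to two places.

43: fault, frames [43]
90: fault, frames [43, 90]
43: hit
23: fault, frames [43, 90, 23]
43: hit
23: hit
90: hit
43: hit
23: hit
90: hit
70: fault, evict 90, frames [43, 23, 70]
23: hit
Hits: 8 of 12 references → 8/12 = 0.6667.

0.67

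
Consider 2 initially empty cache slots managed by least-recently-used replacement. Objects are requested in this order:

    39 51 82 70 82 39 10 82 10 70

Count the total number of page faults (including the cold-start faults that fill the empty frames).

39: fault, frames [39]
51: fault, frames [39, 51]
82: fault, evict 39, frames [51, 82]
70: fault, evict 51, frames [82, 70]
82: hit
39: fault, evict 70, frames [82, 39]
10: fault, evict 82, frames [39, 10]
82: fault, evict 39, frames [10, 82]
10: hit
70: fault, evict 82, frames [10, 70]
Page faults: 8.

8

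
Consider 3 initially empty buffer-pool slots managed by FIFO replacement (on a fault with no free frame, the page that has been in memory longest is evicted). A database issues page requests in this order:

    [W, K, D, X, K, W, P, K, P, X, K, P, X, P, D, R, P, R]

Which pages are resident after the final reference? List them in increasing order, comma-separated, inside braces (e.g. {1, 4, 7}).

W: fault, frames (W)
K: fault, frames (W K)
D: fault, frames (W K D)
X: fault, evict W, frames (K D X)
K: hit
W: fault, evict K, frames (D X W)
P: fault, evict D, frames (X W P)
K: fault, evict X, frames (W P K)
P: hit
X: fault, evict W, frames (P K X)
K: hit
P: hit
X: hit
P: hit
D: fault, evict P, frames (K X D)
R: fault, evict K, frames (X D R)
P: fault, evict X, frames (D R P)
R: hit

{D, P, R}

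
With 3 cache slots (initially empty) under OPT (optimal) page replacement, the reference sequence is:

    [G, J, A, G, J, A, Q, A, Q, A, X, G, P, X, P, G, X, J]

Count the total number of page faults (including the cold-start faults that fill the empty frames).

G → fault, frames [G]
J → fault, frames [G, J]
A → fault, frames [G, J, A]
G → hit
J → hit
A → hit
Q → fault, evict J, frames [G, A, Q]
A → hit
Q → hit
A → hit
X → fault, evict Q, frames [G, A, X]
G → hit
P → fault, evict A, frames [G, X, P]
X → hit
P → hit
G → hit
X → hit
J → fault, evict P, frames [G, X, J]
Page faults: 7.

7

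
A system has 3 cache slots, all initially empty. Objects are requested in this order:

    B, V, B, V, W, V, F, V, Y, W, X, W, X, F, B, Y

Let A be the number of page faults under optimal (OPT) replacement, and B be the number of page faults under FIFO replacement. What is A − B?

Under OPT: F F . . F . F . F . F . . . F F → 8 faults.
Under FIFO: F F . . F . F . F . F F . F F F → 10 faults.
A − B = 8 − 10 = -2.

-2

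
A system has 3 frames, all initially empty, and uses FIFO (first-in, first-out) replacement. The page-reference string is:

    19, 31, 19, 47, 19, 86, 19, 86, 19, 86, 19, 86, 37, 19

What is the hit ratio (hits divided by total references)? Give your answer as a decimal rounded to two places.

0.57

19: miss, frames [19]
31: miss, frames [19, 31]
19: hit
47: miss, frames [19, 31, 47]
19: hit
86: miss, evict 19, frames [31, 47, 86]
19: miss, evict 31, frames [47, 86, 19]
86: hit
19: hit
86: hit
19: hit
86: hit
37: miss, evict 47, frames [86, 19, 37]
19: hit
Hits: 8 of 14 references → 8/14 = 0.5714.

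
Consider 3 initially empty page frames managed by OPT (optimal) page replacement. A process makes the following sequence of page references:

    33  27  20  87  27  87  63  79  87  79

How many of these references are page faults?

6

33: fault, frames (33)
27: fault, frames (33 27)
20: fault, frames (33 27 20)
87: fault, evict 20, frames (33 27 87)
27: hit
87: hit
63: fault, evict 27, frames (33 87 63)
79: fault, evict 63, frames (33 87 79)
87: hit
79: hit
Page faults: 6.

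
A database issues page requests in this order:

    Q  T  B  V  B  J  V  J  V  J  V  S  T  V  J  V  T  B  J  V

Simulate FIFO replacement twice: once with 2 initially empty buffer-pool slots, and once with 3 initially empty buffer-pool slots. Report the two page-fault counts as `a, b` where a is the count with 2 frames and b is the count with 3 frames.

13, 10

2 frames: F F F F . F . . . . . F F F F . F F F F → 13 faults.
3 frames: F F F F . F . . . . . F F F F . . F . . → 10 faults.
10 < 13: adding a frame reduced faults, as is typical.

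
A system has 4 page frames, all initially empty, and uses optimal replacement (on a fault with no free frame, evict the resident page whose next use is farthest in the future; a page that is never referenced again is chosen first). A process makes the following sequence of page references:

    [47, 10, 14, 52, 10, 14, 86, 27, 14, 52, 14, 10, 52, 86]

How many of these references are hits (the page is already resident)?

7

47 -> fault, frames [47]
10 -> fault, frames [47, 10]
14 -> fault, frames [47, 10, 14]
52 -> fault, frames [47, 10, 14, 52]
10 -> hit
14 -> hit
86 -> fault, evict 47, frames [10, 14, 52, 86]
27 -> fault, evict 86, frames [10, 14, 52, 27]
14 -> hit
52 -> hit
14 -> hit
10 -> hit
52 -> hit
86 -> fault, evict 27, frames [10, 14, 52, 86]
Hits: 7.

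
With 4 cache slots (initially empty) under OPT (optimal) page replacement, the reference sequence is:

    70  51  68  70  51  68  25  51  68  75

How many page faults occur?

70 -> miss, frames [70]
51 -> miss, frames [70, 51]
68 -> miss, frames [70, 51, 68]
70 -> hit
51 -> hit
68 -> hit
25 -> miss, frames [70, 51, 68, 25]
51 -> hit
68 -> hit
75 -> miss, evict 25, frames [70, 51, 68, 75]
Page faults: 5.

5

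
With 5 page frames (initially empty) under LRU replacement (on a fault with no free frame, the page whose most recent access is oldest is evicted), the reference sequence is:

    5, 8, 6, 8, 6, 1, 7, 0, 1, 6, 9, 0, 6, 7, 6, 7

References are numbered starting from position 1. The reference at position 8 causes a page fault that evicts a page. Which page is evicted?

5

pos 1: 5 → fault, frames {5}
pos 2: 8 → fault, frames {5,8}
pos 3: 6 → fault, frames {5,8,6}
pos 4: 8 → hit
pos 5: 6 → hit
pos 6: 1 → fault, frames {5,8,6,1}
pos 7: 7 → fault, frames {5,8,6,1,7}
pos 8: 0 → fault, evict 5, frames {8,6,1,7,0}
At position 8, page 5 is evicted.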